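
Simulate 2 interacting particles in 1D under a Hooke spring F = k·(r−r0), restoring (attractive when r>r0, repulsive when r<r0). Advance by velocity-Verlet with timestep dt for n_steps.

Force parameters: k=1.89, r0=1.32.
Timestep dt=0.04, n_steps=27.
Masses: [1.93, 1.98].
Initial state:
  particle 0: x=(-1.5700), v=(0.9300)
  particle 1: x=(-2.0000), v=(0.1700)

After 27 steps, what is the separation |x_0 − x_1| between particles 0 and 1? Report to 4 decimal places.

step 0: x0=(-1.5700) x1=(-2.0000)
step 1: x0=(-1.5321) x1=(-1.9939)
step 2: x0=(-1.4929) x1=(-1.9891)
step 3: x0=(-1.4523) x1=(-1.9855)
step 4: x0=(-1.4106) x1=(-1.9832)
step 5: x0=(-1.3676) x1=(-1.9820)
step 6: x0=(-1.3236) x1=(-1.9818)
step 7: x0=(-1.2785) x1=(-1.9827)
step 8: x0=(-1.2325) x1=(-1.9845)
step 9: x0=(-1.1855) x1=(-1.9872)
step 10: x0=(-1.1378) x1=(-1.9907)
step 11: x0=(-1.0893) x1=(-1.9949)
step 12: x0=(-1.0402) x1=(-1.9997)
step 13: x0=(-0.9905) x1=(-2.0051)
step 14: x0=(-0.9403) x1=(-2.0109)
step 15: x0=(-0.8898) x1=(-2.0172)
step 16: x0=(-0.8389) x1=(-2.0237)
step 17: x0=(-0.7878) x1=(-2.0304)
step 18: x0=(-0.7366) x1=(-2.0372)
step 19: x0=(-0.6854) x1=(-2.0441)
step 20: x0=(-0.6342) x1=(-2.0509)
step 21: x0=(-0.5832) x1=(-2.0576)
step 22: x0=(-0.5324) x1=(-2.0640)
step 23: x0=(-0.4820) x1=(-2.0701)
step 24: x0=(-0.4320) x1=(-2.0758)
step 25: x0=(-0.3825) x1=(-2.0810)
step 26: x0=(-0.3335) x1=(-2.0857)
step 27: x0=(-0.2853) x1=(-2.0896)

1.8043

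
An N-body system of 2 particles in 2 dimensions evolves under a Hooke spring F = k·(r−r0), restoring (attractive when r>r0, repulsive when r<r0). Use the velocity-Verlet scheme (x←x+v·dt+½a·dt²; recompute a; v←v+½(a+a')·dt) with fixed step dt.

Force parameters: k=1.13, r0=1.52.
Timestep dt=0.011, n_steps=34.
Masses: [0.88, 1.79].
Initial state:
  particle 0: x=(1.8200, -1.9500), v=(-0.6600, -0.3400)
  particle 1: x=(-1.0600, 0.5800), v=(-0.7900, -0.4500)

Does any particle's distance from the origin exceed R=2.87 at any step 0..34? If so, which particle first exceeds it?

no

step 0: x0=(1.8200, -1.9500) x1=(-1.0600, 0.5800)
step 1: x0=(1.8126, -1.9536) x1=(-1.0686, 0.5750)
step 2: x0=(1.8049, -1.9570) x1=(-1.0771, 0.5699)
step 3: x0=(1.7970, -1.9602) x1=(-1.0855, 0.5646)
step 4: x0=(1.7888, -1.9631) x1=(-1.0937, 0.5593)
step 5: x0=(1.7803, -1.9657) x1=(-1.1018, 0.5538)
step 6: x0=(1.7716, -1.9682) x1=(-1.1097, 0.5482)
step 7: x0=(1.7626, -1.9704) x1=(-1.1176, 0.5425)
step 8: x0=(1.7533, -1.9723) x1=(-1.1253, 0.5367)
step 9: x0=(1.7437, -1.9741) x1=(-1.1328, 0.5307)
step 10: x0=(1.7339, -1.9756) x1=(-1.1403, 0.5247)
step 11: x0=(1.7238, -1.9768) x1=(-1.1476, 0.5185)
step 12: x0=(1.7134, -1.9779) x1=(-1.1547, 0.5122)
step 13: x0=(1.7028, -1.9787) x1=(-1.1618, 0.5058)
step 14: x0=(1.6919, -1.9792) x1=(-1.1687, 0.4993)
step 15: x0=(1.6808, -1.9796) x1=(-1.1754, 0.4927)
step 16: x0=(1.6693, -1.9797) x1=(-1.1821, 0.4860)
step 17: x0=(1.6577, -1.9796) x1=(-1.1886, 0.4791)
step 18: x0=(1.6457, -1.9792) x1=(-1.1950, 0.4722)
step 19: x0=(1.6335, -1.9787) x1=(-1.2012, 0.4651)
step 20: x0=(1.6210, -1.9779) x1=(-1.2074, 0.4579)
step 21: x0=(1.6083, -1.9768) x1=(-1.2134, 0.4506)
step 22: x0=(1.5953, -1.9756) x1=(-1.2192, 0.4432)
step 23: x0=(1.5820, -1.9741) x1=(-1.2250, 0.4357)
step 24: x0=(1.5685, -1.9724) x1=(-1.2306, 0.4281)
step 25: x0=(1.5547, -1.9705) x1=(-1.2361, 0.4204)
step 26: x0=(1.5407, -1.9684) x1=(-1.2414, 0.4125)
step 27: x0=(1.5264, -1.9660) x1=(-1.2467, 0.4046)
step 28: x0=(1.5119, -1.9635) x1=(-1.2518, 0.3965)
step 29: x0=(1.4971, -1.9607) x1=(-1.2568, 0.3884)
step 30: x0=(1.4821, -1.9577) x1=(-1.2617, 0.3801)
step 31: x0=(1.4669, -1.9545) x1=(-1.2664, 0.3718)
step 32: x0=(1.4513, -1.9511) x1=(-1.2711, 0.3633)
step 33: x0=(1.4356, -1.9475) x1=(-1.2756, 0.3548)
step 34: x0=(1.4196, -1.9437) x1=(-1.2800, 0.3461)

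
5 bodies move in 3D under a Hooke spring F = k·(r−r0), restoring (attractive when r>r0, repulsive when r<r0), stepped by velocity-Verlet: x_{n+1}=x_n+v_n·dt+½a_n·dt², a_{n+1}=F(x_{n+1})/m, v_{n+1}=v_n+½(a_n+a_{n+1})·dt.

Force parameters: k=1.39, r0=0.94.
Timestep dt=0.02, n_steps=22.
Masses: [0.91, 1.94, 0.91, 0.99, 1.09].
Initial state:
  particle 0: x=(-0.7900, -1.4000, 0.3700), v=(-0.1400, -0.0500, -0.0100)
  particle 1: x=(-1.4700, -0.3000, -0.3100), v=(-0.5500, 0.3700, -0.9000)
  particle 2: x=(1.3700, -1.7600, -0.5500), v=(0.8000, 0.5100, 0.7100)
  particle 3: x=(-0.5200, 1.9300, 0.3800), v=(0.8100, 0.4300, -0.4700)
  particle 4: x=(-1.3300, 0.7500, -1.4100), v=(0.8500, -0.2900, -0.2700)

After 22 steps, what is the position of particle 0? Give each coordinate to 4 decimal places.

step 0: x0=(-0.7900, -1.4000, 0.3700) x1=(-1.4700, -0.3000, -0.3100) x2=(1.3700, -1.7600, -0.5500) x3=(-0.5200, 1.9300, 0.3800) x4=(-1.3300, 0.7500, -1.4100)
step 1: x0=(-0.7925, -1.3998, 0.3692) x1=(-1.4806, -0.2925, -0.3280) x2=(1.3839, -1.7480, -0.5356) x3=(-0.5037, 1.9365, 0.3700) x4=(-1.3123, 0.7434, -1.4146)
step 2: x0=(-0.7945, -1.3971, 0.3672) x1=(-1.4903, -0.2850, -0.3459) x2=(1.3937, -1.7323, -0.5207) x3=(-0.4874, 1.9389, 0.3587) x4=(-1.2931, 0.7353, -1.4174)
step 3: x0=(-0.7959, -1.3919, 0.3639) x1=(-1.4992, -0.2773, -0.3638) x2=(1.3992, -1.7130, -0.5053) x3=(-0.4710, 1.9372, 0.3462) x4=(-1.2726, 0.7257, -1.4186)
step 4: x0=(-0.7966, -1.3843, 0.3595) x1=(-1.5072, -0.2696, -0.3817) x2=(1.4006, -1.6901, -0.4897) x3=(-0.4545, 1.9313, 0.3326) x4=(-1.2507, 0.7147, -1.4181)
step 5: x0=(-0.7968, -1.3743, 0.3538) x1=(-1.5143, -0.2618, -0.3994) x2=(1.3978, -1.6636, -0.4737) x3=(-0.4380, 1.9214, 0.3177) x4=(-1.2274, 0.7021, -1.4159)
step 6: x0=(-0.7963, -1.3618, 0.3469) x1=(-1.5205, -0.2538, -0.4171) x2=(1.3909, -1.6337, -0.4574) x3=(-0.4214, 1.9074, 0.3017) x4=(-1.2028, 0.6882, -1.4121)
step 7: x0=(-0.7953, -1.3469, 0.3388) x1=(-1.5259, -0.2458, -0.4346) x2=(1.3799, -1.6004, -0.4409) x3=(-0.4049, 1.8894, 0.2846) x4=(-1.1769, 0.6730, -1.4067)
step 8: x0=(-0.7935, -1.3296, 0.3295) x1=(-1.5303, -0.2378, -0.4520) x2=(1.3649, -1.5637, -0.4241) x3=(-0.3884, 1.8674, 0.2664) x4=(-1.1498, 0.6564, -1.3996)
step 9: x0=(-0.7912, -1.3100, 0.3191) x1=(-1.5338, -0.2297, -0.4693) x2=(1.3459, -1.5239, -0.4073) x3=(-0.3720, 1.8416, 0.2471) x4=(-1.1214, 0.6385, -1.3910)
step 10: x0=(-0.7881, -1.2881, 0.3075) x1=(-1.5364, -0.2215, -0.4864) x2=(1.3231, -1.4808, -0.3903) x3=(-0.3557, 1.8120, 0.2268) x4=(-1.0918, 0.6195, -1.3809)
step 11: x0=(-0.7845, -1.2639, 0.2948) x1=(-1.5381, -0.2132, -0.5034) x2=(1.2964, -1.4348, -0.3733) x3=(-0.3394, 1.7788, 0.2056) x4=(-1.0612, 0.5992, -1.3692)
step 12: x0=(-0.7802, -1.2376, 0.2810) x1=(-1.5389, -0.2049, -0.5202) x2=(1.2660, -1.3858, -0.3563) x3=(-0.3233, 1.7419, 0.1833) x4=(-1.0294, 0.5779, -1.3562)
step 13: x0=(-0.7753, -1.2091, 0.2661) x1=(-1.5389, -0.1966, -0.5368) x2=(1.2321, -1.3340, -0.3393) x3=(-0.3074, 1.7016, 0.1602) x4=(-0.9966, 0.5555, -1.3417)
step 14: x0=(-0.7698, -1.1786, 0.2502) x1=(-1.5379, -0.1882, -0.5532) x2=(1.1947, -1.2795, -0.3224) x3=(-0.2916, 1.6580, 0.1363) x4=(-0.9629, 0.5321, -1.3258)
step 15: x0=(-0.7637, -1.1460, 0.2333) x1=(-1.5361, -0.1797, -0.5694) x2=(1.1539, -1.2225, -0.3057) x3=(-0.2760, 1.6111, 0.1115) x4=(-0.9282, 0.5077, -1.3086)
step 16: x0=(-0.7569, -1.1116, 0.2155) x1=(-1.5335, -0.1712, -0.5854) x2=(1.1099, -1.1631, -0.2891) x3=(-0.2606, 1.5612, 0.0860) x4=(-0.8926, 0.4825, -1.2902)
step 17: x0=(-0.7497, -1.0754, 0.1967) x1=(-1.5300, -0.1627, -0.6012) x2=(1.0629, -1.1015, -0.2727) x3=(-0.2455, 1.5084, 0.0598) x4=(-0.8562, 0.4565, -1.2706)
step 18: x0=(-0.7418, -1.0374, 0.1771) x1=(-1.5257, -0.1542, -0.6168) x2=(1.0130, -1.0378, -0.2565) x3=(-0.2306, 1.4528, 0.0330) x4=(-0.8191, 0.4297, -1.2499)
step 19: x0=(-0.7335, -0.9979, 0.1567) x1=(-1.5206, -0.1456, -0.6322) x2=(0.9603, -0.9721, -0.2407) x3=(-0.2160, 1.3947, 0.0055) x4=(-0.7812, 0.4023, -1.2281)
step 20: x0=(-0.7246, -0.9568, 0.1355) x1=(-1.5147, -0.1369, -0.6473) x2=(0.9051, -0.9047, -0.2251) x3=(-0.2018, 1.3341, -0.0225) x4=(-0.7428, 0.3742, -1.2053)
step 21: x0=(-0.7153, -0.9142, 0.1136) x1=(-1.5081, -0.1283, -0.6622) x2=(0.8474, -0.8357, -0.2099) x3=(-0.1878, 1.2713, -0.0509) x4=(-0.7037, 0.3456, -1.1816)
step 22: x0=(-0.7056, -0.8704, 0.0910) x1=(-1.5008, -0.1196, -0.6769) x2=(0.7876, -0.7653, -0.1951) x3=(-0.1742, 1.2064, -0.0799) x4=(-0.6642, 0.3164, -1.1570)

(-0.7056, -0.8704, 0.0910)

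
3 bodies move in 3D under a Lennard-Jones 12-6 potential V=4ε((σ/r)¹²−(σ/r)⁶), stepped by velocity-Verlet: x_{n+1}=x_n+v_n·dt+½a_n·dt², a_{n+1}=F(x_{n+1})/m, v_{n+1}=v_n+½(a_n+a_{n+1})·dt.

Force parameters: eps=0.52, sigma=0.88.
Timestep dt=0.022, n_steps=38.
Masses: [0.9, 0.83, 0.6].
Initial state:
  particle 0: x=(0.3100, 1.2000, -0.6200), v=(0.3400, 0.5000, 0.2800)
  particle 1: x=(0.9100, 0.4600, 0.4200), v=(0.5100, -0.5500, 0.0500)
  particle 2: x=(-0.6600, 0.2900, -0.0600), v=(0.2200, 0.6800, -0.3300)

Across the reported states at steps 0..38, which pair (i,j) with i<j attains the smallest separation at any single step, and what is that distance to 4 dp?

pair (0,2), distance 0.8950

step 0: x0=(0.3100, 1.2000, -0.6200) x1=(0.9100, 0.4600, 0.4200) x2=(-0.6600, 0.2900, -0.0600)
step 1: x0=(0.3175, 1.2109, -0.6137) x1=(0.9211, 0.4480, 0.4210) x2=(-0.6550, 0.3051, -0.0673)
step 2: x0=(0.3249, 1.2215, -0.6072) x1=(0.9320, 0.4361, 0.4218) x2=(-0.6496, 0.3204, -0.0747)
step 3: x0=(0.3322, 1.2318, -0.6004) x1=(0.9428, 0.4243, 0.4223) x2=(-0.6439, 0.3359, -0.0822)
step 4: x0=(0.3395, 1.2419, -0.5933) x1=(0.9533, 0.4126, 0.4227) x2=(-0.6378, 0.3516, -0.0897)
step 5: x0=(0.3467, 1.2517, -0.5860) x1=(0.9637, 0.4011, 0.4229) x2=(-0.6314, 0.3676, -0.0974)
step 6: x0=(0.3538, 1.2612, -0.5785) x1=(0.9738, 0.3897, 0.4229) x2=(-0.6246, 0.3838, -0.1052)
step 7: x0=(0.3609, 1.2704, -0.5708) x1=(0.9839, 0.3785, 0.4227) x2=(-0.6174, 0.4003, -0.1130)
step 8: x0=(0.3678, 1.2793, -0.5629) x1=(0.9937, 0.3673, 0.4224) x2=(-0.6098, 0.4170, -0.1210)
step 9: x0=(0.3745, 1.2880, -0.5547) x1=(1.0034, 0.3563, 0.4219) x2=(-0.6018, 0.4340, -0.1290)
step 10: x0=(0.3812, 1.2964, -0.5464) x1=(1.0129, 0.3454, 0.4213) x2=(-0.5933, 0.4512, -0.1372)
step 11: x0=(0.3876, 1.3044, -0.5378) x1=(1.0223, 0.3346, 0.4205) x2=(-0.5844, 0.4688, -0.1454)
step 12: x0=(0.3939, 1.3121, -0.5290) x1=(1.0315, 0.3240, 0.4196) x2=(-0.5751, 0.4866, -0.1538)
step 13: x0=(0.4000, 1.3195, -0.5201) x1=(1.0406, 0.3134, 0.4185) x2=(-0.5652, 0.5048, -0.1623)
step 14: x0=(0.4059, 1.3266, -0.5109) x1=(1.0496, 0.3030, 0.4173) x2=(-0.5549, 0.5234, -0.1710)
step 15: x0=(0.4116, 1.3333, -0.5015) x1=(1.0584, 0.2927, 0.4160) x2=(-0.5440, 0.5422, -0.1797)
step 16: x0=(0.4170, 1.3397, -0.4919) x1=(1.0671, 0.2825, 0.4146) x2=(-0.5325, 0.5615, -0.1886)
step 17: x0=(0.4221, 1.3456, -0.4822) x1=(1.0756, 0.2725, 0.4130) x2=(-0.5204, 0.5812, -0.1976)
step 18: x0=(0.4269, 1.3512, -0.4722) x1=(1.0841, 0.2625, 0.4114) x2=(-0.5076, 0.6014, -0.2067)
step 19: x0=(0.4313, 1.3563, -0.4621) x1=(1.0924, 0.2527, 0.4096) x2=(-0.4942, 0.6220, -0.2160)
step 20: x0=(0.4353, 1.3610, -0.4517) x1=(1.1005, 0.2430, 0.4078) x2=(-0.4800, 0.6431, -0.2254)
step 21: x0=(0.4390, 1.3652, -0.4412) x1=(1.1086, 0.2334, 0.4058) x2=(-0.4649, 0.6648, -0.2350)
step 22: x0=(0.4421, 1.3689, -0.4305) x1=(1.1165, 0.2239, 0.4037) x2=(-0.4491, 0.6871, -0.2448)
step 23: x0=(0.4447, 1.3721, -0.4195) x1=(1.1244, 0.2146, 0.4016) x2=(-0.4322, 0.7100, -0.2546)
step 24: x0=(0.4468, 1.3747, -0.4084) x1=(1.1321, 0.2053, 0.3993) x2=(-0.4144, 0.7335, -0.2647)
step 25: x0=(0.4483, 1.3768, -0.3972) x1=(1.1397, 0.1962, 0.3970) x2=(-0.3957, 0.7577, -0.2748)
step 26: x0=(0.4493, 1.3784, -0.3858) x1=(1.1472, 0.1872, 0.3945) x2=(-0.3760, 0.7825, -0.2850)
step 27: x0=(0.4500, 1.3797, -0.3743) x1=(1.1546, 0.1783, 0.3920) x2=(-0.3556, 0.8077, -0.2953)
step 28: x0=(0.4507, 1.3808, -0.3627) x1=(1.1618, 0.1695, 0.3894) x2=(-0.3351, 0.8329, -0.3055)
step 29: x0=(0.4520, 1.3822, -0.3512) x1=(1.1690, 0.1608, 0.3867) x2=(-0.3155, 0.8574, -0.3156)
step 30: x0=(0.4553, 1.3848, -0.3396) x1=(1.1761, 0.1523, 0.3840) x2=(-0.2986, 0.8800, -0.3256)
step 31: x0=(0.4620, 1.3897, -0.3281) x1=(1.1831, 0.1438, 0.3811) x2=(-0.2867, 0.8992, -0.3355)
step 32: x0=(0.4733, 1.3974, -0.3165) x1=(1.1900, 0.1355, 0.3782) x2=(-0.2816, 0.9139, -0.3454)
step 33: x0=(0.4890, 1.4079, -0.3047) x1=(1.1967, 0.1273, 0.3752) x2=(-0.2830, 0.9242, -0.3555)
step 34: x0=(0.5079, 1.4202, -0.2926) x1=(1.2035, 0.1192, 0.3722) x2=(-0.2890, 0.9317, -0.3659)
step 35: x0=(0.5283, 1.4333, -0.2804) x1=(1.2101, 0.1112, 0.3691) x2=(-0.2972, 0.9378, -0.3764)
step 36: x0=(0.5492, 1.4467, -0.2680) x1=(1.2166, 0.1033, 0.3659) x2=(-0.3061, 0.9434, -0.3871)
step 37: x0=(0.5700, 1.4598, -0.2557) x1=(1.2231, 0.0955, 0.3627) x2=(-0.3146, 0.9492, -0.3976)
step 38: x0=(0.5903, 1.4726, -0.2434) x1=(1.2295, 0.0878, 0.3594) x2=(-0.3223, 0.9554, -0.4081)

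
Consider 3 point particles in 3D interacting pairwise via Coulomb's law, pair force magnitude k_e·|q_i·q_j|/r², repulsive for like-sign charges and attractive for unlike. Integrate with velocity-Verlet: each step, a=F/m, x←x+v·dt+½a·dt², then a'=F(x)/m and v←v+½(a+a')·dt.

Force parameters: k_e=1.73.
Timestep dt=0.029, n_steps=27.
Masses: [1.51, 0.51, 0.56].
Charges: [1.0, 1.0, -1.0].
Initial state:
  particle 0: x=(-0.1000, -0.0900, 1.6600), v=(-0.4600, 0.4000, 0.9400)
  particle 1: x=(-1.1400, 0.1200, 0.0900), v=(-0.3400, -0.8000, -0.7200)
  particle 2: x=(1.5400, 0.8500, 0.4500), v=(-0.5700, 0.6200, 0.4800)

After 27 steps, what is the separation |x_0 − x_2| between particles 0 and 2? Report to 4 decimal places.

2.1823

step 0: x0=(-0.1000, -0.0900, 1.6600) x1=(-1.1400, 0.1200, 0.0900) x2=(1.5400, 0.8500, 0.4500)
step 1: x0=(-0.1132, -0.0784, 1.6873) x1=(-1.1499, 0.0969, 0.0688) x2=(1.5231, 0.8678, 0.4640)
step 2: x0=(-0.1261, -0.0667, 1.7148) x1=(-1.1599, 0.0740, 0.0470) x2=(1.5056, 0.8854, 0.4783)
step 3: x0=(-0.1388, -0.0549, 1.7423) x1=(-1.1699, 0.0512, 0.0247) x2=(1.4873, 0.9026, 0.4928)
step 4: x0=(-0.1512, -0.0431, 1.7699) x1=(-1.1799, 0.0285, 0.0018) x2=(1.4684, 0.9195, 0.5075)
step 5: x0=(-0.1633, -0.0313, 1.7977) x1=(-1.1900, 0.0060, -0.0216) x2=(1.4488, 0.9361, 0.5225)
step 6: x0=(-0.1752, -0.0193, 1.8255) x1=(-1.2001, -0.0164, -0.0455) x2=(1.4286, 0.9523, 0.5377)
step 7: x0=(-0.1869, -0.0073, 1.8534) x1=(-1.2101, -0.0386, -0.0699) x2=(1.4077, 0.9683, 0.5530)
step 8: x0=(-0.1983, 0.0049, 1.8814) x1=(-1.2201, -0.0608, -0.0948) x2=(1.3862, 0.9839, 0.5687)
step 9: x0=(-0.2096, 0.0171, 1.9094) x1=(-1.2301, -0.0828, -0.1201) x2=(1.3641, 0.9992, 0.5845)
step 10: x0=(-0.2206, 0.0294, 1.9375) x1=(-1.2400, -0.1047, -0.1458) x2=(1.3413, 1.0141, 0.6005)
step 11: x0=(-0.2314, 0.0417, 1.9657) x1=(-1.2498, -0.1266, -0.1719) x2=(1.3180, 1.0288, 0.6168)
step 12: x0=(-0.2420, 0.0542, 1.9939) x1=(-1.2596, -0.1483, -0.1983) x2=(1.2940, 1.0431, 0.6332)
step 13: x0=(-0.2524, 0.0668, 2.0221) x1=(-1.2693, -0.1700, -0.2251) x2=(1.2694, 1.0570, 0.6499)
step 14: x0=(-0.2626, 0.0794, 2.0504) x1=(-1.2788, -0.1915, -0.2523) x2=(1.2442, 1.0706, 0.6668)
step 15: x0=(-0.2727, 0.0922, 2.0787) x1=(-1.2883, -0.2130, -0.2797) x2=(1.2185, 1.0839, 0.6839)
step 16: x0=(-0.2825, 0.1051, 2.1070) x1=(-1.2977, -0.2344, -0.3074) x2=(1.1922, 1.0968, 0.7013)
step 17: x0=(-0.2922, 0.1180, 2.1353) x1=(-1.3070, -0.2557, -0.3354) x2=(1.1653, 1.1094, 0.7188)
step 18: x0=(-0.3017, 0.1311, 2.1636) x1=(-1.3162, -0.2769, -0.3636) x2=(1.1378, 1.1216, 0.7366)
step 19: x0=(-0.3111, 0.1443, 2.1919) x1=(-1.3252, -0.2980, -0.3921) x2=(1.1098, 1.1335, 0.7545)
step 20: x0=(-0.3203, 0.1575, 2.2202) x1=(-1.3342, -0.3190, -0.4207) x2=(1.0812, 1.1450, 0.7727)
step 21: x0=(-0.3293, 0.1709, 2.2485) x1=(-1.3430, -0.3399, -0.4496) x2=(1.0521, 1.1561, 0.7912)
step 22: x0=(-0.3382, 0.1844, 2.2768) x1=(-1.3517, -0.3608, -0.4787) x2=(1.0225, 1.1669, 0.8098)
step 23: x0=(-0.3469, 0.1980, 2.3050) x1=(-1.3603, -0.3816, -0.5079) x2=(0.9923, 1.1773, 0.8287)
step 24: x0=(-0.3554, 0.2116, 2.3332) x1=(-1.3688, -0.4022, -0.5373) x2=(0.9616, 1.1874, 0.8479)
step 25: x0=(-0.3639, 0.2254, 2.3614) x1=(-1.3771, -0.4228, -0.5669) x2=(0.9304, 1.1971, 0.8672)
step 26: x0=(-0.3721, 0.2393, 2.3895) x1=(-1.3854, -0.4433, -0.5965) x2=(0.8987, 1.2064, 0.8868)
step 27: x0=(-0.3802, 0.2533, 2.4176) x1=(-1.3935, -0.4637, -0.6263) x2=(0.8665, 1.2153, 0.9067)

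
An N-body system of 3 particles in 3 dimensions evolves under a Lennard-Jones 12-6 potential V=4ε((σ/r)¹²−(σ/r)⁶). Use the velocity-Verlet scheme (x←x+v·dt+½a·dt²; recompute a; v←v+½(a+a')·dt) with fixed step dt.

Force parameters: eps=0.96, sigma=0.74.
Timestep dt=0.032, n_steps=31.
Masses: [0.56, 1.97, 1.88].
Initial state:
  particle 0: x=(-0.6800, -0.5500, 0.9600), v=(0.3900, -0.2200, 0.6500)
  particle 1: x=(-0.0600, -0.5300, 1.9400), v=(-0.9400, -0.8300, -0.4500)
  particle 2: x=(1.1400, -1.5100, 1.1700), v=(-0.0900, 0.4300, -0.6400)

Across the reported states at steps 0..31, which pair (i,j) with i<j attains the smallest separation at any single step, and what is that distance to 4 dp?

step 0: x0=(-0.6800, -0.5500, 0.9600) x1=(-0.0600, -0.5300, 1.9400) x2=(1.1400, -1.5100, 1.1700)
step 1: x0=(-0.6669, -0.5570, 0.9817) x1=(-0.0902, -0.5566, 1.9253) x2=(1.1371, -1.4962, 1.1495)
step 2: x0=(-0.6524, -0.5641, 1.0058) x1=(-0.1208, -0.5832, 1.9100) x2=(1.1342, -1.4824, 1.1291)
step 3: x0=(-0.6359, -0.5712, 1.0331) x1=(-0.1520, -0.6098, 1.8937) x2=(1.1312, -1.4686, 1.1086)
step 4: x0=(-0.6169, -0.5786, 1.0647) x1=(-0.1837, -0.6363, 1.8762) x2=(1.1281, -1.4547, 1.0882)
step 5: x0=(-0.5953, -0.5863, 1.1012) x1=(-0.2162, -0.6628, 1.8572) x2=(1.1250, -1.4408, 1.0678)
step 6: x0=(-0.5723, -0.5943, 1.1402) x1=(-0.2490, -0.6893, 1.8375) x2=(1.1219, -1.4269, 1.0475)
step 7: x0=(-0.5583, -0.5998, 1.1597) x1=(-0.2792, -0.7165, 1.8234) x2=(1.1187, -1.4130, 1.0271)
step 8: x0=(-0.5727, -0.5933, 1.1115) x1=(-0.3013, -0.7471, 1.8285) x2=(1.1155, -1.3990, 1.0068)
step 9: x0=(-0.5929, -0.5835, 1.0478) x1=(-0.3217, -0.7786, 1.8379) x2=(1.1122, -1.3850, 0.9865)
step 10: x0=(-0.6119, -0.5746, 0.9873) x1=(-0.3424, -0.8100, 1.8465) x2=(1.1088, -1.3710, 0.9662)
step 11: x0=(-0.6292, -0.5672, 0.9321) x1=(-0.3635, -0.8409, 1.8535) x2=(1.1054, -1.3569, 0.9459)
step 12: x0=(-0.6452, -0.5610, 0.8812) x1=(-0.3850, -0.8715, 1.8592) x2=(1.1020, -1.3428, 0.9256)
step 13: x0=(-0.6602, -0.5560, 0.8336) x1=(-0.4066, -0.9018, 1.8641) x2=(1.0985, -1.3288, 0.9054)
step 14: x0=(-0.6746, -0.5518, 0.7885) x1=(-0.4285, -0.9319, 1.8682) x2=(1.0949, -1.3147, 0.8851)
step 15: x0=(-0.6885, -0.5483, 0.7452) x1=(-0.4504, -0.9618, 1.8717) x2=(1.0914, -1.3006, 0.8649)
step 16: x0=(-0.7020, -0.5453, 0.7033) x1=(-0.4724, -0.9916, 1.8749) x2=(1.0877, -1.2864, 0.8447)
step 17: x0=(-0.7152, -0.5427, 0.6625) x1=(-0.4944, -1.0212, 1.8778) x2=(1.0841, -1.2723, 0.8245)
step 18: x0=(-0.7283, -0.5405, 0.6225) x1=(-0.5164, -1.0508, 1.8803) x2=(1.0804, -1.2582, 0.8043)
step 19: x0=(-0.7411, -0.5386, 0.5832) x1=(-0.5385, -1.0802, 1.8827) x2=(1.0767, -1.2440, 0.7841)
step 20: x0=(-0.7539, -0.5370, 0.5444) x1=(-0.5606, -1.1097, 1.8850) x2=(1.0729, -1.2298, 0.7640)
step 21: x0=(-0.7665, -0.5355, 0.5061) x1=(-0.5827, -1.1390, 1.8871) x2=(1.0691, -1.2157, 0.7438)
step 22: x0=(-0.7790, -0.5342, 0.4680) x1=(-0.6048, -1.1684, 1.8891) x2=(1.0653, -1.2015, 0.7237)
step 23: x0=(-0.7914, -0.5330, 0.4303) x1=(-0.6268, -1.1977, 1.8910) x2=(1.0615, -1.1873, 0.7035)
step 24: x0=(-0.8038, -0.5319, 0.3927) x1=(-0.6489, -1.2269, 1.8929) x2=(1.0576, -1.1731, 0.6834)
step 25: x0=(-0.8161, -0.5310, 0.3554) x1=(-0.6710, -1.2562, 1.8947) x2=(1.0537, -1.1589, 0.6632)
step 26: x0=(-0.8283, -0.5301, 0.3182) x1=(-0.6930, -1.2854, 1.8965) x2=(1.0498, -1.1447, 0.6431)
step 27: x0=(-0.8404, -0.5293, 0.2811) x1=(-0.7151, -1.3146, 1.8982) x2=(1.0458, -1.1305, 0.6230)
step 28: x0=(-0.8525, -0.5286, 0.2441) x1=(-0.7372, -1.3438, 1.8999) x2=(1.0419, -1.1163, 0.6028)
step 29: x0=(-0.8646, -0.5279, 0.2073) x1=(-0.7592, -1.3730, 1.9015) x2=(1.0379, -1.1021, 0.5827)
step 30: x0=(-0.8766, -0.5273, 0.1705) x1=(-0.7813, -1.4022, 1.9032) x2=(1.0339, -1.0879, 0.5626)
step 31: x0=(-0.8885, -0.5267, 0.1338) x1=(-0.8033, -1.4313, 1.9048) x2=(1.0299, -1.0737, 0.5424)

pair (0,1), distance 0.7294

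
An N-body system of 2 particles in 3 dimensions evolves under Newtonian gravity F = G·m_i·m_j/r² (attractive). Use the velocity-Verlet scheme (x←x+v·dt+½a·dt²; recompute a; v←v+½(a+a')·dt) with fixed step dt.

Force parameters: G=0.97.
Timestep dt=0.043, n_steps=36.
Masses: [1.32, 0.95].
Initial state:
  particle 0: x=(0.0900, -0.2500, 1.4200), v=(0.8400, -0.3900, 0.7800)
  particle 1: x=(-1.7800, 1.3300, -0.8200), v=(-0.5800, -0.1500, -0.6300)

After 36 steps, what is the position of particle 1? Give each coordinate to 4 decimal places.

step 0: x0=(0.0900, -0.2500, 1.4200) x1=(-1.7800, 1.3300, -0.8200)
step 1: x0=(0.1261, -0.2667, 1.4535) x1=(-1.8049, 1.3235, -0.8470)
step 2: x0=(0.1621, -0.2834, 1.4869) x1=(-1.8296, 1.3169, -0.8739)
step 3: x0=(0.1980, -0.3000, 1.5202) x1=(-1.8543, 1.3102, -0.9006)
step 4: x0=(0.2338, -0.3165, 1.5534) x1=(-1.8788, 1.3034, -0.9273)
step 5: x0=(0.2696, -0.3330, 1.5865) x1=(-1.9033, 1.2966, -0.9538)
step 6: x0=(0.3053, -0.3494, 1.6195) x1=(-1.9276, 1.2897, -0.9801)
step 7: x0=(0.3409, -0.3658, 1.6525) x1=(-1.9519, 1.2827, -1.0064)
step 8: x0=(0.3764, -0.3821, 1.6853) x1=(-1.9760, 1.2756, -1.0326)
step 9: x0=(0.4119, -0.3984, 1.7181) x1=(-2.0001, 1.2685, -1.0586)
step 10: x0=(0.4473, -0.4147, 1.7508) x1=(-2.0240, 1.2613, -1.0846)
step 11: x0=(0.4827, -0.4309, 1.7835) x1=(-2.0479, 1.2540, -1.1104)
step 12: x0=(0.5180, -0.4470, 1.8161) x1=(-2.0717, 1.2467, -1.1362)
step 13: x0=(0.5533, -0.4632, 1.8486) x1=(-2.0955, 1.2394, -1.1619)
step 14: x0=(0.5885, -0.4792, 1.8811) x1=(-2.1191, 1.2320, -1.1875)
step 15: x0=(0.6236, -0.4953, 1.9135) x1=(-2.1427, 1.2246, -1.2130)
step 16: x0=(0.6587, -0.5113, 1.9458) x1=(-2.1662, 1.2171, -1.2384)
step 17: x0=(0.6937, -0.5273, 1.9781) x1=(-2.1897, 1.2095, -1.2638)
step 18: x0=(0.7287, -0.5433, 2.0103) x1=(-2.2130, 1.2020, -1.2890)
step 19: x0=(0.7637, -0.5592, 2.0425) x1=(-2.2363, 1.1944, -1.3142)
step 20: x0=(0.7986, -0.5751, 2.0747) x1=(-2.2596, 1.1867, -1.3394)
step 21: x0=(0.8334, -0.5910, 2.1067) x1=(-2.2828, 1.1790, -1.3644)
step 22: x0=(0.8682, -0.6069, 2.1388) x1=(-2.3059, 1.1713, -1.3894)
step 23: x0=(0.9030, -0.6227, 2.1708) x1=(-2.3290, 1.1636, -1.4144)
step 24: x0=(0.9377, -0.6385, 2.2027) x1=(-2.3520, 1.1558, -1.4392)
step 25: x0=(0.9724, -0.6543, 2.2346) x1=(-2.3749, 1.1480, -1.4640)
step 26: x0=(1.0071, -0.6701, 2.2665) x1=(-2.3978, 1.1401, -1.4888)
step 27: x0=(1.0417, -0.6858, 2.2983) x1=(-2.4207, 1.1323, -1.5135)
step 28: x0=(1.0763, -0.7016, 2.3301) x1=(-2.4435, 1.1244, -1.5381)
step 29: x0=(1.1108, -0.7173, 2.3618) x1=(-2.4662, 1.1165, -1.5627)
step 30: x0=(1.1453, -0.7330, 2.3935) x1=(-2.4889, 1.1085, -1.5873)
step 31: x0=(1.1798, -0.7486, 2.4252) x1=(-2.5116, 1.1006, -1.6117)
step 32: x0=(1.2143, -0.7643, 2.4568) x1=(-2.5342, 1.0926, -1.6362)
step 33: x0=(1.2487, -0.7800, 2.4884) x1=(-2.5568, 1.0846, -1.6606)
step 34: x0=(1.2831, -0.7956, 2.5199) x1=(-2.5793, 1.0765, -1.6849)
step 35: x0=(1.3174, -0.8112, 2.5515) x1=(-2.6018, 1.0685, -1.7092)
step 36: x0=(1.3517, -0.8268, 2.5830) x1=(-2.6242, 1.0604, -1.7334)

(-2.6242, 1.0604, -1.7334)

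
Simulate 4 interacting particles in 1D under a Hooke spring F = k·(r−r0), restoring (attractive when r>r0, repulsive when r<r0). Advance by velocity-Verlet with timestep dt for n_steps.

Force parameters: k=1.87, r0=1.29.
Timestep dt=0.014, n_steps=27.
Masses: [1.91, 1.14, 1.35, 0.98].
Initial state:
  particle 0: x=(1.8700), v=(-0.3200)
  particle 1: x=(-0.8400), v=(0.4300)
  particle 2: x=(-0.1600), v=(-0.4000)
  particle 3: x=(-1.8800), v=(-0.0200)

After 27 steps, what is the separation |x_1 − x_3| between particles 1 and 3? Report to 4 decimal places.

0.9710

step 0: x0=(1.8700) x1=(-0.8400) x2=(-0.1600) x3=(-1.8800)
step 1: x0=(1.8651) x1=(-0.8338) x2=(-0.1655) x3=(-1.8798)
step 2: x0=(1.8593) x1=(-0.8273) x2=(-0.1707) x3=(-1.8786)
step 3: x0=(1.8526) x1=(-0.8204) x2=(-0.1757) x3=(-1.8764)
step 4: x0=(1.8450) x1=(-0.8133) x2=(-0.1804) x3=(-1.8732)
step 5: x0=(1.8366) x1=(-0.8058) x2=(-0.1848) x3=(-1.8691)
step 6: x0=(1.8273) x1=(-0.7981) x2=(-0.1889) x3=(-1.8640)
step 7: x0=(1.8171) x1=(-0.7900) x2=(-0.1928) x3=(-1.8580)
step 8: x0=(1.8061) x1=(-0.7817) x2=(-0.1964) x3=(-1.8509)
step 9: x0=(1.7943) x1=(-0.7732) x2=(-0.1997) x3=(-1.8430)
step 10: x0=(1.7816) x1=(-0.7643) x2=(-0.2027) x3=(-1.8341)
step 11: x0=(1.7681) x1=(-0.7553) x2=(-0.2055) x3=(-1.8243)
step 12: x0=(1.7538) x1=(-0.7460) x2=(-0.2079) x3=(-1.8137)
step 13: x0=(1.7387) x1=(-0.7365) x2=(-0.2100) x3=(-1.8021)
step 14: x0=(1.7229) x1=(-0.7268) x2=(-0.2119) x3=(-1.7896)
step 15: x0=(1.7062) x1=(-0.7169) x2=(-0.2134) x3=(-1.7763)
step 16: x0=(1.6888) x1=(-0.7068) x2=(-0.2146) x3=(-1.7622)
step 17: x0=(1.6706) x1=(-0.6965) x2=(-0.2155) x3=(-1.7472)
step 18: x0=(1.6517) x1=(-0.6861) x2=(-0.2160) x3=(-1.7315)
step 19: x0=(1.6321) x1=(-0.6755) x2=(-0.2163) x3=(-1.7150)
step 20: x0=(1.6118) x1=(-0.6647) x2=(-0.2162) x3=(-1.6977)
step 21: x0=(1.5908) x1=(-0.6539) x2=(-0.2159) x3=(-1.6797)
step 22: x0=(1.5692) x1=(-0.6429) x2=(-0.2152) x3=(-1.6609)
step 23: x0=(1.5469) x1=(-0.6318) x2=(-0.2141) x3=(-1.6415)
step 24: x0=(1.5240) x1=(-0.6207) x2=(-0.2128) x3=(-1.6215)
step 25: x0=(1.5005) x1=(-0.6094) x2=(-0.2111) x3=(-1.6008)
step 26: x0=(1.4764) x1=(-0.5981) x2=(-0.2091) x3=(-1.5795)
step 27: x0=(1.4517) x1=(-0.5867) x2=(-0.2067) x3=(-1.5577)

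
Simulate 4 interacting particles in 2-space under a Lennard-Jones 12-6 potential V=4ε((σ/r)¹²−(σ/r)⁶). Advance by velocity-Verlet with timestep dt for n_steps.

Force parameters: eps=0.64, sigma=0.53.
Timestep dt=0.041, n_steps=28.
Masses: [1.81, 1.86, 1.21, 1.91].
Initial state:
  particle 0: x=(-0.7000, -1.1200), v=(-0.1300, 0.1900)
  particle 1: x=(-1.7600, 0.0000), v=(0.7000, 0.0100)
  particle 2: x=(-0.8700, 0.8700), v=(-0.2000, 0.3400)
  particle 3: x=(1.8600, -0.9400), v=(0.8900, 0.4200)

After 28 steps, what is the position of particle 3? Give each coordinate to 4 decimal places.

step 0: x0=(-0.7000, -1.1200) x1=(-1.7600, 0.0000) x2=(-0.8700, 0.8700) x3=(1.8600, -0.9400)
step 1: x0=(-0.7053, -1.1122) x1=(-1.7313, 0.0004) x2=(-0.8782, 0.8839) x3=(1.8965, -0.9228)
step 2: x0=(-0.7107, -1.1044) x1=(-1.7025, 0.0009) x2=(-0.8865, 0.8977) x3=(1.9330, -0.9056)
step 3: x0=(-0.7160, -1.0966) x1=(-1.6736, 0.0014) x2=(-0.8949, 0.9114) x3=(1.9695, -0.8883)
step 4: x0=(-0.7214, -1.0887) x1=(-1.6447, 0.0020) x2=(-0.9034, 0.9251) x3=(2.0060, -0.8711)
step 5: x0=(-0.7268, -1.0808) x1=(-1.6157, 0.0026) x2=(-0.9120, 0.9386) x3=(2.0424, -0.8539)
step 6: x0=(-0.7322, -1.0729) x1=(-1.5866, 0.0032) x2=(-0.9206, 0.9520) x3=(2.0789, -0.8367)
step 7: x0=(-0.7376, -1.0650) x1=(-1.5575, 0.0040) x2=(-0.9294, 0.9652) x3=(2.1154, -0.8195)
step 8: x0=(-0.7431, -1.0571) x1=(-1.5282, 0.0048) x2=(-0.9383, 0.9783) x3=(2.1519, -0.8022)
step 9: x0=(-0.7486, -1.0491) x1=(-1.4989, 0.0056) x2=(-0.9472, 0.9912) x3=(2.1884, -0.7850)
step 10: x0=(-0.7541, -1.0410) x1=(-1.4694, 0.0066) x2=(-0.9562, 1.0040) x3=(2.2249, -0.7678)
step 11: x0=(-0.7596, -1.0329) x1=(-1.4399, 0.0076) x2=(-0.9654, 1.0165) x3=(2.2614, -0.7506)
step 12: x0=(-0.7652, -1.0248) x1=(-1.4103, 0.0087) x2=(-0.9746, 1.0289) x3=(2.2979, -0.7334)
step 13: x0=(-0.7708, -1.0166) x1=(-1.3806, 0.0098) x2=(-0.9839, 1.0411) x3=(2.3343, -0.7161)
step 14: x0=(-0.7765, -1.0083) x1=(-1.3508, 0.0110) x2=(-0.9933, 1.0530) x3=(2.3708, -0.6989)
step 15: x0=(-0.7822, -0.9999) x1=(-1.3209, 0.0123) x2=(-1.0028, 1.0647) x3=(2.4073, -0.6817)
step 16: x0=(-0.7880, -0.9914) x1=(-1.2909, 0.0136) x2=(-1.0123, 1.0762) x3=(2.4438, -0.6645)
step 17: x0=(-0.7938, -0.9828) x1=(-1.2607, 0.0150) x2=(-1.0219, 1.0875) x3=(2.4803, -0.6473)
step 18: x0=(-0.7998, -0.9740) x1=(-1.2305, 0.0163) x2=(-1.0316, 1.0985) x3=(2.5168, -0.6300)
step 19: x0=(-0.8057, -0.9651) x1=(-1.2002, 0.0177) x2=(-1.0413, 1.1093) x3=(2.5533, -0.6128)
step 20: x0=(-0.8118, -0.9560) x1=(-1.1698, 0.0190) x2=(-1.0510, 1.1198) x3=(2.5897, -0.5956)
step 21: x0=(-0.8179, -0.9466) x1=(-1.1393, 0.0203) x2=(-1.0608, 1.1302) x3=(2.6262, -0.5784)
step 22: x0=(-0.8241, -0.9370) x1=(-1.1087, 0.0214) x2=(-1.0705, 1.1403) x3=(2.6627, -0.5612)
step 23: x0=(-0.8304, -0.9271) x1=(-1.0781, 0.0224) x2=(-1.0803, 1.1501) x3=(2.6992, -0.5439)
step 24: x0=(-0.8368, -0.9169) x1=(-1.0473, 0.0232) x2=(-1.0901, 1.1598) x3=(2.7357, -0.5267)
step 25: x0=(-0.8433, -0.9063) x1=(-1.0165, 0.0238) x2=(-1.0999, 1.1693) x3=(2.7722, -0.5095)
step 26: x0=(-0.8499, -0.8953) x1=(-0.9855, 0.0240) x2=(-1.1096, 1.1786) x3=(2.8087, -0.4923)
step 27: x0=(-0.8565, -0.8837) x1=(-0.9546, 0.0239) x2=(-1.1194, 1.1878) x3=(2.8451, -0.4751)
step 28: x0=(-0.8632, -0.8717) x1=(-0.9236, 0.0234) x2=(-1.1291, 1.1968) x3=(2.8816, -0.4578)

(2.8816, -0.4578)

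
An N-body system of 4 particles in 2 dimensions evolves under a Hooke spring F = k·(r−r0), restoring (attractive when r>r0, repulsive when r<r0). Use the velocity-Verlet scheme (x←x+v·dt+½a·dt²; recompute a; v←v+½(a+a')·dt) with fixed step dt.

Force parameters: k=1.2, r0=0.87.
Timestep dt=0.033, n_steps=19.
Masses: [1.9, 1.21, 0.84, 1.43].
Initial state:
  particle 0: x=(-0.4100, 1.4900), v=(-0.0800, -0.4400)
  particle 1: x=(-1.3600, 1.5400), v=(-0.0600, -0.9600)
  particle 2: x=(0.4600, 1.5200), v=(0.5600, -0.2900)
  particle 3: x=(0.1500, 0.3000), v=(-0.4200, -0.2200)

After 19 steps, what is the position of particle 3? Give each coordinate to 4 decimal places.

step 0: x0=(-0.4100, 1.4900) x1=(-1.3600, 1.5400) x2=(0.4600, 1.5200) x3=(0.1500, 0.3000)
step 1: x0=(-0.4126, 1.4753) x1=(-1.3610, 1.5079) x2=(0.4777, 1.5101) x3=(0.1357, 0.2934)
step 2: x0=(-0.4151, 1.4604) x1=(-1.3599, 1.4752) x2=(0.4936, 1.4997) x3=(0.1206, 0.2881)
step 3: x0=(-0.4175, 1.4452) x1=(-1.3569, 1.4417) x2=(0.5078, 1.4886) x3=(0.1047, 0.2841)
step 4: x0=(-0.4199, 1.4298) x1=(-1.3518, 1.4076) x2=(0.5202, 1.4769) x3=(0.0881, 0.2814)
step 5: x0=(-0.4221, 1.4141) x1=(-1.3448, 1.3729) x2=(0.5306, 1.4646) x3=(0.0707, 0.2799)
step 6: x0=(-0.4241, 1.3982) x1=(-1.3359, 1.3377) x2=(0.5392, 1.4516) x3=(0.0527, 0.2795)
step 7: x0=(-0.4261, 1.3821) x1=(-1.3250, 1.3019) x2=(0.5458, 1.4379) x3=(0.0341, 0.2802)
step 8: x0=(-0.4279, 1.3658) x1=(-1.3124, 1.2657) x2=(0.5504, 1.4235) x3=(0.0149, 0.2820)
step 9: x0=(-0.4296, 1.3492) x1=(-1.2979, 1.2291) x2=(0.5531, 1.4085) x3=(-0.0048, 0.2848)
step 10: x0=(-0.4311, 1.3326) x1=(-1.2818, 1.1921) x2=(0.5537, 1.3927) x3=(-0.0251, 0.2886)
step 11: x0=(-0.4325, 1.3157) x1=(-1.2640, 1.1548) x2=(0.5524, 1.3762) x3=(-0.0457, 0.2932)
step 12: x0=(-0.4338, 1.2987) x1=(-1.2447, 1.1172) x2=(0.5492, 1.3591) x3=(-0.0667, 0.2986)
step 13: x0=(-0.4348, 1.2816) x1=(-1.2239, 1.0795) x2=(0.5441, 1.3413) x3=(-0.0880, 0.3048)
step 14: x0=(-0.4358, 1.2644) x1=(-1.2017, 1.0415) x2=(0.5371, 1.3228) x3=(-0.1096, 0.3116)
step 15: x0=(-0.4366, 1.2472) x1=(-1.1782, 1.0034) x2=(0.5283, 1.3036) x3=(-0.1314, 0.3191)
step 16: x0=(-0.4372, 1.2299) x1=(-1.1536, 0.9652) x2=(0.5177, 1.2838) x3=(-0.1534, 0.3271)
step 17: x0=(-0.4377, 1.2126) x1=(-1.1279, 0.9270) x2=(0.5055, 1.2633) x3=(-0.1755, 0.3355)
step 18: x0=(-0.4380, 1.1952) x1=(-1.1013, 0.8887) x2=(0.4917, 1.2422) x3=(-0.1976, 0.3443)
step 19: x0=(-0.4383, 1.1779) x1=(-1.0738, 0.8505) x2=(0.4764, 1.2206) x3=(-0.2198, 0.3533)

(-0.2198, 0.3533)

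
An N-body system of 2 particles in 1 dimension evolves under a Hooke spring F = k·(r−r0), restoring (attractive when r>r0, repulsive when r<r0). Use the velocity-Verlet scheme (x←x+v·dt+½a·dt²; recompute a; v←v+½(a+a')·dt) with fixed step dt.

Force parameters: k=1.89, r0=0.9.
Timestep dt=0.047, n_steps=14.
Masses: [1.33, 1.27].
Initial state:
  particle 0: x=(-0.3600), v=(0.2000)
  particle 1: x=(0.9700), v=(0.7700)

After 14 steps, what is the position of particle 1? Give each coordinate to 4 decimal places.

(1.3143)

step 0: x0=(-0.3600) x1=(0.9700)
step 1: x0=(-0.3499) x1=(1.0055)
step 2: x0=(-0.3384) x1=(1.0395)
step 3: x0=(-0.3254) x1=(1.0719)
step 4: x0=(-0.3109) x1=(1.1027)
step 5: x0=(-0.2947) x1=(1.1318)
step 6: x0=(-0.2768) x1=(1.1591)
step 7: x0=(-0.2573) x1=(1.1847)
step 8: x0=(-0.2361) x1=(1.2085)
step 9: x0=(-0.2132) x1=(1.2306)
step 10: x0=(-0.1886) x1=(1.2508)
step 11: x0=(-0.1622) x1=(1.2693)
step 12: x0=(-0.1342) x1=(1.2860)
step 13: x0=(-0.1046) x1=(1.3010)
step 14: x0=(-0.0734) x1=(1.3143)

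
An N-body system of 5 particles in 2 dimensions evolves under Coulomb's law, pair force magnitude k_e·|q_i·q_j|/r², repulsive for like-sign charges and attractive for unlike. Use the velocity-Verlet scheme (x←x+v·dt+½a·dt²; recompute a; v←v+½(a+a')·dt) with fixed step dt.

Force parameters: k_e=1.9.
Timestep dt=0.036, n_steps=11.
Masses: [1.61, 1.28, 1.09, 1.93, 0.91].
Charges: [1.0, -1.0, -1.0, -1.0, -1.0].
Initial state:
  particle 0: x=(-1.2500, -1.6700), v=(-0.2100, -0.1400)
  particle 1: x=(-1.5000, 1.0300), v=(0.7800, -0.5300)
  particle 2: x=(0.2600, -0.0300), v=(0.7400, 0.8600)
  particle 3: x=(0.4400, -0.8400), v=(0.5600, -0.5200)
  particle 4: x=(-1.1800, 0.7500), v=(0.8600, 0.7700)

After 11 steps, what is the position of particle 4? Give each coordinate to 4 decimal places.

step 0: x0=(-1.2500, -1.6700) x1=(-1.5000, 1.0300) x2=(0.2600, -0.0300) x3=(0.4400, -0.8400) x4=(-1.1800, 0.7500)
step 1: x0=(-1.2573, -1.6746) x1=(-1.4762, 1.0145) x2=(0.2867, 0.0021) x3=(0.4604, -0.8599) x4=(-1.1440, 0.7730)
step 2: x0=(-1.2640, -1.6783) x1=(-1.4622, 1.0059) x2=(0.3138, 0.0360) x3=(0.4810, -0.8818) x4=(-1.0964, 0.7869)
step 3: x0=(-1.2701, -1.6812) x1=(-1.4579, 1.0028) x2=(0.3414, 0.0715) x3=(0.5019, -0.9056) x4=(-1.0373, 0.7937)
step 4: x0=(-1.2756, -1.6833) x1=(-1.4619, 1.0038) x2=(0.3697, 0.1083) x3=(0.5230, -0.9311) x4=(-0.9686, 0.7954)
step 5: x0=(-1.2806, -1.6846) x1=(-1.4727, 1.0074) x2=(0.3988, 0.1461) x3=(0.5442, -0.9582) x4=(-0.8926, 0.7940)
step 6: x0=(-1.2851, -1.6851) x1=(-1.4888, 1.0130) x2=(0.4288, 0.1847) x3=(0.5655, -0.9867) x4=(-0.8116, 0.7907)
step 7: x0=(-1.2889, -1.6848) x1=(-1.5091, 1.0197) x2=(0.4600, 0.2240) x3=(0.5869, -1.0166) x4=(-0.7272, 0.7864)
step 8: x0=(-1.2923, -1.6838) x1=(-1.5326, 1.0274) x2=(0.4925, 0.2638) x3=(0.6083, -1.0477) x4=(-0.6407, 0.7816)
step 9: x0=(-1.2950, -1.6821) x1=(-1.5589, 1.0357) x2=(0.5264, 0.3038) x3=(0.6297, -1.0800) x4=(-0.5532, 0.7767)
step 10: x0=(-1.2973, -1.6797) x1=(-1.5873, 1.0444) x2=(0.5619, 0.3440) x3=(0.6512, -1.1133) x4=(-0.4655, 0.7721)
step 11: x0=(-1.2990, -1.6766) x1=(-1.6177, 1.0535) x2=(0.5992, 0.3841) x3=(0.6726, -1.1476) x4=(-0.3782, 0.7679)

(-0.3782, 0.7679)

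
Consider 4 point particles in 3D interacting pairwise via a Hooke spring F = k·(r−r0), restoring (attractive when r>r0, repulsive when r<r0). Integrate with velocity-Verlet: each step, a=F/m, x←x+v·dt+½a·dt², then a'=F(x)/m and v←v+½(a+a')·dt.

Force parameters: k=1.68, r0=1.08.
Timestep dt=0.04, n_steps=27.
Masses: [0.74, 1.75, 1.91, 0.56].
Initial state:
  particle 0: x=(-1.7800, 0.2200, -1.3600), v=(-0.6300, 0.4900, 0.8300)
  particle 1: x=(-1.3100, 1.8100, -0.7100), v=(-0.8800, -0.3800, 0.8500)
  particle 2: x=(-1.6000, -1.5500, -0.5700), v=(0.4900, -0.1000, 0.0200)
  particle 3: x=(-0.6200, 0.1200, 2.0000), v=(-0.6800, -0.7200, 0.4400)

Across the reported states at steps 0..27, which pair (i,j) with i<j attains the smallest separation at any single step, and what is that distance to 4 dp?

step 0: x0=(-1.7800, 0.2200, -1.3600) x1=(-1.3100, 1.8100, -0.7100) x2=(-1.6000, -1.5500, -0.5700) x3=(-0.6200, 0.1200, 2.0000)
step 1: x0=(-1.8033, 0.2392, -1.3214) x1=(-1.3451, 1.7917, -0.6747) x2=(-1.5799, -1.5511, -0.5683) x3=(-0.6518, 0.0914, 2.0035)
step 2: x0=(-1.8226, 0.2572, -1.2724) x1=(-1.3801, 1.7673, -0.6370) x2=(-1.5588, -1.5463, -0.5648) x3=(-0.6926, 0.0636, 1.9793)
step 3: x0=(-1.8381, 0.2738, -1.2133) x1=(-1.4148, 1.7368, -0.5969) x2=(-1.5369, -1.5357, -0.5595) x3=(-0.7421, 0.0367, 1.9279)
step 4: x0=(-1.8499, 0.2888, -1.1446) x1=(-1.4491, 1.7005, -0.5545) x2=(-1.5143, -1.5195, -0.5523) x3=(-0.7996, 0.0111, 1.8508)
step 5: x0=(-1.8582, 0.3018, -1.0671) x1=(-1.4831, 1.6586, -0.5100) x2=(-1.4913, -1.4978, -0.5434) x3=(-0.8647, -0.0131, 1.7495)
step 6: x0=(-1.8633, 0.3126, -0.9816) x1=(-1.5166, 1.6113, -0.4637) x2=(-1.4680, -1.4708, -0.5328) x3=(-0.9365, -0.0357, 1.6259)
step 7: x0=(-1.8653, 0.3211, -0.8892) x1=(-1.5497, 1.5589, -0.4156) x2=(-1.4445, -1.4387, -0.5206) x3=(-1.0143, -0.0566, 1.4825)
step 8: x0=(-1.8647, 0.3270, -0.7909) x1=(-1.5823, 1.5017, -0.3662) x2=(-1.4209, -1.4018, -0.5069) x3=(-1.0970, -0.0757, 1.3219)
step 9: x0=(-1.8617, 0.3304, -0.6878) x1=(-1.6145, 1.4401, -0.3156) x2=(-1.3976, -1.3603, -0.4919) x3=(-1.1838, -0.0931, 1.1469)
step 10: x0=(-1.8570, 0.3310, -0.5814) x1=(-1.6461, 1.3745, -0.2641) x2=(-1.3745, -1.3147, -0.4758) x3=(-1.2736, -0.1087, 0.9606)
step 11: x0=(-1.8507, 0.3290, -0.4726) x1=(-1.6772, 1.3053, -0.2119) x2=(-1.3519, -1.2652, -0.4586) x3=(-1.3654, -0.1228, 0.7660)
step 12: x0=(-1.8435, 0.3243, -0.3629) x1=(-1.7078, 1.2331, -0.1594) x2=(-1.3298, -1.2122, -0.4407) x3=(-1.4584, -0.1358, 0.5661)
step 13: x0=(-1.8357, 0.3172, -0.2533) x1=(-1.7380, 1.1583, -0.1067) x2=(-1.3082, -1.1561, -0.4221) x3=(-1.5515, -0.1480, 0.3637)
step 14: x0=(-1.8276, 0.3082, -0.1447) x1=(-1.7677, 1.0815, -0.0541) x2=(-1.2873, -1.0974, -0.4030) x3=(-1.6443, -0.1603, 0.1611)
step 15: x0=(-1.8197, 0.2981, -0.0375) x1=(-1.7969, 1.0030, -0.0016) x2=(-1.2670, -1.0364, -0.3835) x3=(-1.7363, -0.1739, -0.0406)
step 16: x0=(-1.8116, 0.2874, 0.0694) x1=(-1.8258, 0.9235, 0.0506) x2=(-1.2473, -0.9735, -0.3636) x3=(-1.8279, -0.1897, -0.2423)
step 17: x0=(-1.8029, 0.2755, 0.1769) x1=(-1.8542, 0.8431, 0.1024) x2=(-1.2280, -0.9090, -0.3433) x3=(-1.9199, -0.2068, -0.4452)
step 18: x0=(-1.7934, 0.2613, 0.2850) x1=(-1.8823, 0.7622, 0.1538) x2=(-1.2093, -0.8431, -0.3226) x3=(-2.0123, -0.2240, -0.6489)
step 19: x0=(-1.7831, 0.2444, 0.3931) x1=(-1.9101, 0.6809, 0.2045) x2=(-1.1911, -0.7760, -0.3014) x3=(-2.1047, -0.2404, -0.8520)
step 20: x0=(-1.7720, 0.2244, 0.5006) x1=(-1.9378, 0.5992, 0.2542) x2=(-1.1735, -0.7078, -0.2798) x3=(-2.1961, -0.2556, -1.0525)
step 21: x0=(-1.7603, 0.2014, 0.6065) x1=(-1.9656, 0.5172, 0.3024) x2=(-1.1568, -0.6386, -0.2579) x3=(-2.2854, -0.2691, -1.2475)
step 22: x0=(-1.7481, 0.1757, 0.7102) x1=(-1.9936, 0.4348, 0.3490) x2=(-1.1411, -0.5685, -0.2360) x3=(-2.3713, -0.2806, -1.4342)
step 23: x0=(-1.7356, 0.1474, 0.8106) x1=(-2.0220, 0.3520, 0.3934) x2=(-1.1265, -0.4977, -0.2143) x3=(-2.4526, -0.2899, -1.6094)
step 24: x0=(-1.7232, 0.1170, 0.9065) x1=(-2.0509, 0.2687, 0.4355) x2=(-1.1131, -0.4263, -0.1929) x3=(-2.5281, -0.2969, -1.7701)
step 25: x0=(-1.7112, 0.0848, 0.9971) x1=(-2.0802, 0.1849, 0.4750) x2=(-1.1012, -0.3545, -0.1722) x3=(-2.5966, -0.3016, -1.9135)
step 26: x0=(-1.6998, 0.0511, 1.0811) x1=(-2.1102, 0.1007, 0.5118) x2=(-1.0908, -0.2824, -0.1522) x3=(-2.6571, -0.3038, -2.0370)
step 27: x0=(-1.6895, 0.0162, 1.1576) x1=(-2.1408, 0.0161, 0.5456) x2=(-1.0820, -0.2101, -0.1332) x3=(-2.7088, -0.3038, -2.1381)

pair (0,1), distance 0.4782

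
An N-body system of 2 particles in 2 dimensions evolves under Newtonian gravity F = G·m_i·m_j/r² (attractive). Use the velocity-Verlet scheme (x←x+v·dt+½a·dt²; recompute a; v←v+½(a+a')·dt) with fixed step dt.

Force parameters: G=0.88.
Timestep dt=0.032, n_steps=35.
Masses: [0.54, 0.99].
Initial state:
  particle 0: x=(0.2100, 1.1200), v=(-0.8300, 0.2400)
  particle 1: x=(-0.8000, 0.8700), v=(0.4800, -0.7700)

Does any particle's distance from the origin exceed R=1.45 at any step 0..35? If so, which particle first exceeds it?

no

step 0: x0=(0.2100, 1.1200) x1=(-0.8000, 0.8700)
step 1: x0=(0.1830, 1.1276) x1=(-0.7844, 0.8454)
step 2: x0=(0.1552, 1.1349) x1=(-0.7684, 0.8210)
step 3: x0=(0.1265, 1.1419) x1=(-0.7519, 0.7967)
step 4: x0=(0.0969, 1.1486) x1=(-0.7348, 0.7726)
step 5: x0=(0.0663, 1.1548) x1=(-0.7173, 0.7487)
step 6: x0=(0.0347, 1.1605) x1=(-0.6992, 0.7252)
step 7: x0=(0.0020, 1.1656) x1=(-0.6805, 0.7020)
step 8: x0=(-0.0317, 1.1700) x1=(-0.6612, 0.6791)
step 9: x0=(-0.0666, 1.1734) x1=(-0.6413, 0.6568)
step 10: x0=(-0.1025, 1.1759) x1=(-0.6208, 0.6350)
step 11: x0=(-0.1396, 1.1772) x1=(-0.5997, 0.6138)
step 12: x0=(-0.1777, 1.1773) x1=(-0.5780, 0.5934)
step 13: x0=(-0.2169, 1.1758) x1=(-0.5558, 0.5737)
step 14: x0=(-0.2569, 1.1727) x1=(-0.5331, 0.5549)
step 15: x0=(-0.2978, 1.1679) x1=(-0.5099, 0.5371)
step 16: x0=(-0.3393, 1.1611) x1=(-0.4864, 0.5203)
step 17: x0=(-0.3812, 1.1524) x1=(-0.4627, 0.5047)
step 18: x0=(-0.4235, 1.1415) x1=(-0.4388, 0.4901)
step 19: x0=(-0.4657, 1.1286) x1=(-0.4148, 0.4768)
step 20: x0=(-0.5078, 1.1135) x1=(-0.3910, 0.4645)
step 21: x0=(-0.5496, 1.0965) x1=(-0.3674, 0.4534)
step 22: x0=(-0.5908, 1.0775) x1=(-0.3440, 0.4433)
step 23: x0=(-0.6313, 1.0567) x1=(-0.3211, 0.4341)
step 24: x0=(-0.6709, 1.0343) x1=(-0.2985, 0.4259)
step 25: x0=(-0.7097, 1.0104) x1=(-0.2765, 0.4185)
step 26: x0=(-0.7475, 0.9852) x1=(-0.2550, 0.4118)
step 27: x0=(-0.7843, 0.9587) x1=(-0.2341, 0.4058)
step 28: x0=(-0.8200, 0.9313) x1=(-0.2138, 0.4003)
step 29: x0=(-0.8547, 0.9029) x1=(-0.1940, 0.3953)
step 30: x0=(-0.8884, 0.8737) x1=(-0.1747, 0.3908)
step 31: x0=(-0.9210, 0.8439) x1=(-0.1560, 0.3866)
step 32: x0=(-0.9528, 0.8135) x1=(-0.1378, 0.3828)
step 33: x0=(-0.9835, 0.7826) x1=(-0.1202, 0.3792)
step 34: x0=(-1.0134, 0.7513) x1=(-0.1030, 0.3758)
step 35: x0=(-1.0425, 0.7196) x1=(-0.0863, 0.3726)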